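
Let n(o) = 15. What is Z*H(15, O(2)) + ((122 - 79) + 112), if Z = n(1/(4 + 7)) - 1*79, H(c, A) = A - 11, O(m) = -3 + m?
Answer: 923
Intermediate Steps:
H(c, A) = -11 + A
Z = -64 (Z = 15 - 1*79 = 15 - 79 = -64)
Z*H(15, O(2)) + ((122 - 79) + 112) = -64*(-11 + (-3 + 2)) + ((122 - 79) + 112) = -64*(-11 - 1) + (43 + 112) = -64*(-12) + 155 = 768 + 155 = 923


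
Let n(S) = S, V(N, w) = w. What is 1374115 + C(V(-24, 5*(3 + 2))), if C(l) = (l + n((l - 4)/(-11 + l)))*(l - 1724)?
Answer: 2658183/2 ≈ 1.3291e+6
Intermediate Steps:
C(l) = (-1724 + l)*(l + (-4 + l)/(-11 + l)) (C(l) = (l + (l - 4)/(-11 + l))*(l - 1724) = (l + (-4 + l)/(-11 + l))*(-1724 + l) = (-1724 + l)*(l + (-4 + l)/(-11 + l)))
1374115 + C(V(-24, 5*(3 + 2))) = 1374115 + (6896 + (5*(3 + 2))³ - 1734*25*(3 + 2)² + 17236*(5*(3 + 2)))/(-11 + 5*(3 + 2)) = 1374115 + (6896 + (5*5)³ - 1734*(5*5)² + 17236*(5*5))/(-11 + 5*5) = 1374115 + (6896 + 25³ - 1734*25² + 17236*25)/(-11 + 25) = 1374115 + (6896 + 15625 - 1734*625 + 430900)/14 = 1374115 + (6896 + 15625 - 1083750 + 430900)/14 = 1374115 + (1/14)*(-630329) = 1374115 - 90047/2 = 2658183/2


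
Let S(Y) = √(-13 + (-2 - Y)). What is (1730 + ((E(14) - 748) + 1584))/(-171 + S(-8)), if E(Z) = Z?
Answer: -110295/7312 - 645*I*√7/7312 ≈ -15.084 - 0.23338*I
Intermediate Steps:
S(Y) = √(-15 - Y)
(1730 + ((E(14) - 748) + 1584))/(-171 + S(-8)) = (1730 + ((14 - 748) + 1584))/(-171 + √(-15 - 1*(-8))) = (1730 + (-734 + 1584))/(-171 + √(-15 + 8)) = (1730 + 850)/(-171 + √(-7)) = 2580/(-171 + I*√7)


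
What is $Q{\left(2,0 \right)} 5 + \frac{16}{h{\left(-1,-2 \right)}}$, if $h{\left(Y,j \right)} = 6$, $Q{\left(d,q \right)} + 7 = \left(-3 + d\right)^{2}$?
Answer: $- \frac{82}{3} \approx -27.333$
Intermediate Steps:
$Q{\left(d,q \right)} = -7 + \left(-3 + d\right)^{2}$
$Q{\left(2,0 \right)} 5 + \frac{16}{h{\left(-1,-2 \right)}} = \left(-7 + \left(-3 + 2\right)^{2}\right) 5 + \frac{16}{6} = \left(-7 + \left(-1\right)^{2}\right) 5 + 16 \cdot \frac{1}{6} = \left(-7 + 1\right) 5 + \frac{8}{3} = \left(-6\right) 5 + \frac{8}{3} = -30 + \frac{8}{3} = - \frac{82}{3}$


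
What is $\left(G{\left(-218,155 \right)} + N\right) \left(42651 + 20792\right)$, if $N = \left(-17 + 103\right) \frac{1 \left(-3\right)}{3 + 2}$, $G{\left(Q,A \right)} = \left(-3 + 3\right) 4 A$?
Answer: $- \frac{16368294}{5} \approx -3.2737 \cdot 10^{6}$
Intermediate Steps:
$G{\left(Q,A \right)} = 0$ ($G{\left(Q,A \right)} = 0 \cdot 4 A = 0 A = 0$)
$N = - \frac{258}{5}$ ($N = 86 \left(- \frac{3}{5}\right) = - \frac{258}{5} \approx -51.6$)
$\left(G{\left(-218,155 \right)} + N\right) \left(42651 + 20792\right) = \left(0 - \frac{258}{5}\right) \left(42651 + 20792\right) = \left(- \frac{258}{5}\right) 63443 = - \frac{16368294}{5}$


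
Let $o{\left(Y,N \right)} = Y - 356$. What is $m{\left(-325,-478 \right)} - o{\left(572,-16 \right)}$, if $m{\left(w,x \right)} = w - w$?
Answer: $-216$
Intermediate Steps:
$m{\left(w,x \right)} = 0$
$o{\left(Y,N \right)} = -356 + Y$
$m{\left(-325,-478 \right)} - o{\left(572,-16 \right)} = 0 - \left(-356 + 572\right) = 0 - 216 = -216$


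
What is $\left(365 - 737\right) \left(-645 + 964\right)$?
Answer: $-118668$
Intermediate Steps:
$\left(365 - 737\right) \left(-645 + 964\right) = \left(365 - 737\right) 319 = \left(-372\right) 319 = -118668$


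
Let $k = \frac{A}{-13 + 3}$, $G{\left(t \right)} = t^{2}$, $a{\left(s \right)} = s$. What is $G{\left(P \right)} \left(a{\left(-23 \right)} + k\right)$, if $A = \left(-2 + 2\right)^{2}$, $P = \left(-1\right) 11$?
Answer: $-2783$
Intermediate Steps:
$P = -11$
$A = 0$ ($A = 0^{2} = 0$)
$k = 0$ ($k = \frac{1}{-13 + 3} \cdot 0 = \frac{1}{-10} \cdot 0 = \left(- \frac{1}{10}\right) 0 = 0$)
$G{\left(P \right)} \left(a{\left(-23 \right)} + k\right) = \left(-11\right)^{2} \left(-23 + 0\right) = 121 \left(-23\right) = -2783$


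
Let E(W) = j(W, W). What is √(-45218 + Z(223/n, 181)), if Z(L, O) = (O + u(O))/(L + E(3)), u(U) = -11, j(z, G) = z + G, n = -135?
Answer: 4*I*√972953087/587 ≈ 212.55*I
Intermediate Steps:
j(z, G) = G + z
E(W) = 2*W (E(W) = W + W = 2*W)
Z(L, O) = (-11 + O)/(6 + L) (Z(L, O) = (O - 11)/(L + 2*3) = (-11 + O)/(L + 6) = (-11 + O)/(6 + L))
√(-45218 + Z(223/n, 181)) = √(-45218 + (-11 + 181)/(6 + 223/(-135))) = √(-45218 + 170/(6 + 223*(-1/135))) = √(-45218 + 170/(6 - 223/135)) = √(-45218 + 170/(587/135)) = √(-45218 + (135/587)*170) = √(-45218 + 22950/587) = √(-26520016/587) = 4*I*√972953087/587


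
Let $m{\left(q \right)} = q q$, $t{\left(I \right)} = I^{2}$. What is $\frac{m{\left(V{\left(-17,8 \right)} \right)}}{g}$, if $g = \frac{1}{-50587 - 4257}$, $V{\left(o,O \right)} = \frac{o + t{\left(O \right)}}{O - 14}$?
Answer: $- \frac{30287599}{9} \approx -3.3653 \cdot 10^{6}$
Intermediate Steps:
$V{\left(o,O \right)} = \frac{o + O^{2}}{-14 + O}$ ($V{\left(o,O \right)} = \frac{o + O^{2}}{O - 14} = \frac{o + O^{2}}{-14 + O}$)
$m{\left(q \right)} = q^{2}$
$g = - \frac{1}{54844}$ ($g = \frac{1}{-54844} = - \frac{1}{54844} \approx -1.8234 \cdot 10^{-5}$)
$\frac{m{\left(V{\left(-17,8 \right)} \right)}}{g} = \frac{\left(\frac{-17 + 8^{2}}{-14 + 8}\right)^{2}}{- \frac{1}{54844}} = \left(\frac{-17 + 64}{-6}\right)^{2} \left(-54844\right) = \left(\left(- \frac{1}{6}\right) 47\right)^{2} \left(-54844\right) = \left(- \frac{47}{6}\right)^{2} \left(-54844\right) = \frac{2209}{36} \left(-54844\right) = - \frac{30287599}{9}$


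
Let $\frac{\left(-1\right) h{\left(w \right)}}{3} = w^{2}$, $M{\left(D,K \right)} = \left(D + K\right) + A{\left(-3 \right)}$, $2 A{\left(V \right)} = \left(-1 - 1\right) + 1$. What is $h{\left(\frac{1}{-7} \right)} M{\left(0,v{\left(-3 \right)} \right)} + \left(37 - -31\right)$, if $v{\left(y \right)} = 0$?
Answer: $\frac{6667}{98} \approx 68.031$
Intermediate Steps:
$A{\left(V \right)} = - \frac{1}{2}$ ($A{\left(V \right)} = \frac{\left(-1 - 1\right) + 1}{2} = \frac{-2 + 1}{2} = \frac{1}{2} \left(-1\right) = - \frac{1}{2}$)
$M{\left(D,K \right)} = - \frac{1}{2} + D + K$ ($M{\left(D,K \right)} = \left(D + K\right) - \frac{1}{2} = - \frac{1}{2} + D + K$)
$h{\left(w \right)} = - 3 w^{2}$
$h{\left(\frac{1}{-7} \right)} M{\left(0,v{\left(-3 \right)} \right)} + \left(37 - -31\right) = - 3 \left(\frac{1}{-7}\right)^{2} \left(- \frac{1}{2} + 0 + 0\right) + \left(37 - -31\right) = - 3 \left(- \frac{1}{7}\right)^{2} \left(- \frac{1}{2}\right) + \left(37 + 31\right) = \left(-3\right) \frac{1}{49} \left(- \frac{1}{2}\right) + 68 = \left(- \frac{3}{49}\right) \left(- \frac{1}{2}\right) + 68 = \frac{3}{98} + 68 = \frac{6667}{98}$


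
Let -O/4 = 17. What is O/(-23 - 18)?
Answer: 68/41 ≈ 1.6585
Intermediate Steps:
O = -68 (O = -4*17 = -68)
O/(-23 - 18) = -68/(-23 - 18) = -68/(-41) = -1/41*(-68) = 68/41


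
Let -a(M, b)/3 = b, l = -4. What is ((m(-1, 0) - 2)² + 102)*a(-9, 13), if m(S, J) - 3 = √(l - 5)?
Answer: -3666 - 234*I ≈ -3666.0 - 234.0*I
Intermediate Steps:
m(S, J) = 3 + 3*I (m(S, J) = 3 + √(-4 - 5) = 3 + √(-9) = 3 + 3*I)
a(M, b) = -3*b
((m(-1, 0) - 2)² + 102)*a(-9, 13) = (((3 + 3*I) - 2)² + 102)*(-3*13) = ((1 + 3*I)² + 102)*(-39) = (102 + (1 + 3*I)²)*(-39) = -3978 - 39*(1 + 3*I)²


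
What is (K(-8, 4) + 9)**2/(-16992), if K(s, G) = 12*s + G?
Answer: -6889/16992 ≈ -0.40543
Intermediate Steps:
K(s, G) = G + 12*s
(K(-8, 4) + 9)**2/(-16992) = ((4 + 12*(-8)) + 9)**2/(-16992) = ((4 - 96) + 9)**2*(-1/16992) = (-92 + 9)**2*(-1/16992) = (-83)**2*(-1/16992) = 6889*(-1/16992) = -6889/16992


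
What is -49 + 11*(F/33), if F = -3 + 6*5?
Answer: -40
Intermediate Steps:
F = 27 (F = -3 + 30 = 27)
-49 + 11*(F/33) = -49 + 11*(27/33) = -49 + 11*(27*(1/33)) = -49 + 11*(9/11) = -49 + 9 = -40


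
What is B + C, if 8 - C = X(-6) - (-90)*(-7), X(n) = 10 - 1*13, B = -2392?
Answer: -1751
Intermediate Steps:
X(n) = -3 (X(n) = 10 - 13 = -3)
C = 641 (C = 8 - (-3 - (-90)*(-7)) = 8 - (-3 - 1*630) = 8 - (-3 - 630) = 8 - 1*(-633) = 8 + 633 = 641)
B + C = -2392 + 641 = -1751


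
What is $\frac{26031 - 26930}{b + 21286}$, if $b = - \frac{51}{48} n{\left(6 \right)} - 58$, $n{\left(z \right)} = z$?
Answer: $- \frac{7192}{169773} \approx -0.042362$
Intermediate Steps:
$b = - \frac{515}{8}$ ($b = - \frac{51}{48} \cdot 6 - 58 = \left(-51\right) \frac{1}{48} \cdot 6 - 58 = \left(- \frac{17}{16}\right) 6 - 58 = - \frac{51}{8} - 58 = - \frac{515}{8} \approx -64.375$)
$\frac{26031 - 26930}{b + 21286} = \frac{26031 - 26930}{- \frac{515}{8} + 21286} = - \frac{899}{\frac{169773}{8}} = \left(-899\right) \frac{8}{169773} = - \frac{7192}{169773}$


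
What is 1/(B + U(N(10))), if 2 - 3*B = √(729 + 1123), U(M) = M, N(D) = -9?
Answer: 25/409 - 2*√463/409 ≈ -0.044095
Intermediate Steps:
B = ⅔ - 2*√463/3 (B = ⅔ - √(729 + 1123)/3 = ⅔ - 2*√463/3 ≈ -13.678)
1/(B + U(N(10))) = 1/((⅔ - 2*√463/3) - 9) = 1/(-25/3 - 2*√463/3)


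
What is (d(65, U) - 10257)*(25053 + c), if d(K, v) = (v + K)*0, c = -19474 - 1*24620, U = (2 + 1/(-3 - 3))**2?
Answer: 195303537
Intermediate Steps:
U = 121/36 (U = (2 + 1/(-6))**2 = (2 - 1/6)**2 = (11/6)**2 = 121/36 ≈ 3.3611)
c = -44094 (c = -19474 - 24620 = -44094)
d(K, v) = 0 (d(K, v) = (K + v)*0 = 0)
(d(65, U) - 10257)*(25053 + c) = (0 - 10257)*(25053 - 44094) = -10257*(-19041) = 195303537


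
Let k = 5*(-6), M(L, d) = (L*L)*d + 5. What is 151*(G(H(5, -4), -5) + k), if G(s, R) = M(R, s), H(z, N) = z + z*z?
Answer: 109475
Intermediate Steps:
H(z, N) = z + z**2
M(L, d) = 5 + d*L**2 (M(L, d) = L**2*d + 5 = d*L**2 + 5 = 5 + d*L**2)
k = -30
G(s, R) = 5 + s*R**2
151*(G(H(5, -4), -5) + k) = 151*((5 + (5*(1 + 5))*(-5)**2) - 30) = 151*((5 + (5*6)*25) - 30) = 151*((5 + 30*25) - 30) = 151*((5 + 750) - 30) = 151*(755 - 30) = 151*725 = 109475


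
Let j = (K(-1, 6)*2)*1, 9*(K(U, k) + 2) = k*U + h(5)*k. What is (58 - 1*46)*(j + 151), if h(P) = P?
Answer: 1828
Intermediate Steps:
K(U, k) = -2 + 5*k/9 + U*k/9 (K(U, k) = -2 + (k*U + 5*k)/9 = -2 + (U*k + 5*k)/9 = -2 + (5*k + U*k)/9 = -2 + (5*k/9 + U*k/9) = -2 + 5*k/9 + U*k/9)
j = 4/3 (j = ((-2 + (5/9)*6 + (1/9)*(-1)*6)*2)*1 = ((-2 + 10/3 - 2/3)*2)*1 = ((2/3)*2)*1 = (4/3)*1 = 4/3 ≈ 1.3333)
(58 - 1*46)*(j + 151) = (58 - 1*46)*(4/3 + 151) = (58 - 46)*(457/3) = 12*(457/3) = 1828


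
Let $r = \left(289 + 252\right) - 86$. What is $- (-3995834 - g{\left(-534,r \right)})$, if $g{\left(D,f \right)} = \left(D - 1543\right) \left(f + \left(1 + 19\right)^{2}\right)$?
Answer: $2219999$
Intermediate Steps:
$r = 455$ ($r = 541 - 86 = 455$)
$g{\left(D,f \right)} = \left(-1543 + D\right) \left(400 + f\right)$ ($g{\left(D,f \right)} = \left(-1543 + D\right) \left(f + 20^{2}\right) = \left(-1543 + D\right) \left(f + 400\right) = \left(-1543 + D\right) \left(400 + f\right)$)
$- (-3995834 - g{\left(-534,r \right)}) = - (-3995834 - \left(-617200 - 702065 + 400 \left(-534\right) - 242970\right)) = - (-3995834 - \left(-617200 - 702065 - 213600 - 242970\right)) = - (-3995834 - -1775835) = - (-3995834 + 1775835) = \left(-1\right) \left(-2219999\right) = 2219999$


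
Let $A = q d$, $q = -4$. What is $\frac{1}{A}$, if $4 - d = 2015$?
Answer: $\frac{1}{8044} \approx 0.00012432$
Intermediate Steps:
$d = -2011$ ($d = 4 - 2015 = -2011$)
$A = 8044$ ($A = \left(-4\right) \left(-2011\right) = 8044$)
$\frac{1}{A} = \frac{1}{8044}$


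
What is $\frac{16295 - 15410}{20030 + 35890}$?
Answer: $\frac{59}{3728} \approx 0.015826$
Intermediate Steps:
$\frac{16295 - 15410}{20030 + 35890} = \frac{885}{55920} = 885 \cdot \frac{1}{55920} = \frac{59}{3728}$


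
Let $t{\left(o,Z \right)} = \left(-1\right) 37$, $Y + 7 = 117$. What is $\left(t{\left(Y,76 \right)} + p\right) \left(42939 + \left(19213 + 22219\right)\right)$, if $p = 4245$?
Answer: $355033168$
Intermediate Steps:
$Y = 110$ ($Y = -7 + 117 = 110$)
$t{\left(o,Z \right)} = -37$
$\left(t{\left(Y,76 \right)} + p\right) \left(42939 + \left(19213 + 22219\right)\right) = \left(-37 + 4245\right) \left(42939 + \left(19213 + 22219\right)\right) = 4208 \left(42939 + 41432\right) = 4208 \cdot 84371 = 355033168$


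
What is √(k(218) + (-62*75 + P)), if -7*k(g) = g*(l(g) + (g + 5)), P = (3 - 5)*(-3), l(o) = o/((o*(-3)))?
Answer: 2*I*√1276527/21 ≈ 107.6*I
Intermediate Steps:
l(o) = -⅓ (l(o) = o/((-3*o)) = o*(-1/(3*o)) = -⅓)
P = 6 (P = -2*(-3) = 6)
k(g) = -g*(14/3 + g)/7 (k(g) = -g*(-⅓ + (g + 5))/7 = -g*(-⅓ + (5 + g))/7 = -g*(14/3 + g)/7)
√(k(218) + (-62*75 + P)) = √(-1/21*218*(14 + 3*218) + (-62*75 + 6)) = √(-1/21*218*(14 + 654) + (-4650 + 6)) = √(-1/21*218*668 - 4644) = √(-145624/21 - 4644) = √(-243148/21) = 2*I*√1276527/21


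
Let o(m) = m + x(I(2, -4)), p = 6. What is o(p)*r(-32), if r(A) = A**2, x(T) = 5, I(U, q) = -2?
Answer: 11264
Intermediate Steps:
o(m) = 5 + m (o(m) = m + 5 = 5 + m)
o(p)*r(-32) = (5 + 6)*(-32)**2 = 11*1024 = 11264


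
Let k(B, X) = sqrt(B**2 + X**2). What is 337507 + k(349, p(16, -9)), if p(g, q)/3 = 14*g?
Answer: 337507 + sqrt(573385) ≈ 3.3826e+5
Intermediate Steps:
p(g, q) = 42*g (p(g, q) = 3*(14*g) = 42*g)
337507 + k(349, p(16, -9)) = 337507 + sqrt(349**2 + (42*16)**2) = 337507 + sqrt(121801 + 672**2) = 337507 + sqrt(121801 + 451584) = 337507 + sqrt(573385)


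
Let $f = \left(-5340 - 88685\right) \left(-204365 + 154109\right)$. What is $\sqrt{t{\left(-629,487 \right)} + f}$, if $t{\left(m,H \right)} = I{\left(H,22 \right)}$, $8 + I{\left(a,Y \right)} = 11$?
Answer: $\sqrt{4725320403} \approx 68741.0$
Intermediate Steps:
$f = 4725320400$ ($f = \left(-94025\right) \left(-50256\right) = 4725320400$)
$I{\left(a,Y \right)} = 3$ ($I{\left(a,Y \right)} = -8 + 11 = 3$)
$t{\left(m,H \right)} = 3$
$\sqrt{t{\left(-629,487 \right)} + f} = \sqrt{3 + 4725320400} = \sqrt{4725320403}$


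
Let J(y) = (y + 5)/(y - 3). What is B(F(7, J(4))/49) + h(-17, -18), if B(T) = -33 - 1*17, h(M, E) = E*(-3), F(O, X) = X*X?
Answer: 4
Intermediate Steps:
J(y) = (5 + y)/(-3 + y)
F(O, X) = X**2
h(M, E) = -3*E
B(T) = -50 (B(T) = -33 - 17 = -50)
B(F(7, J(4))/49) + h(-17, -18) = -50 - 3*(-18) = -50 + 54 = 4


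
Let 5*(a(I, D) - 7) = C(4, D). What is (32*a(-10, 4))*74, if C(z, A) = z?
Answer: 92352/5 ≈ 18470.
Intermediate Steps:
a(I, D) = 39/5 (a(I, D) = 7 + (1/5)*4 = 7 + 4/5 = 39/5)
(32*a(-10, 4))*74 = (32*(39/5))*74 = (1248/5)*74 = 92352/5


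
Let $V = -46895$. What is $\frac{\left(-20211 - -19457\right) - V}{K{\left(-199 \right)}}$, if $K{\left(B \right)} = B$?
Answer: $- \frac{46141}{199} \approx -231.86$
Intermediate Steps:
$\frac{\left(-20211 - -19457\right) - V}{K{\left(-199 \right)}} = \frac{\left(-20211 - -19457\right) - -46895}{-199} = \left(\left(-20211 + 19457\right) + 46895\right) \left(- \frac{1}{199}\right) = \left(-754 + 46895\right) \left(- \frac{1}{199}\right) = 46141 \left(- \frac{1}{199}\right) = - \frac{46141}{199}$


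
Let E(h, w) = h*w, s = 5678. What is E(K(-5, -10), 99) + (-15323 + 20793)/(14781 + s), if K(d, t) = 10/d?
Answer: -4045412/20459 ≈ -197.73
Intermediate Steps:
E(K(-5, -10), 99) + (-15323 + 20793)/(14781 + s) = (10/(-5))*99 + (-15323 + 20793)/(14781 + 5678) = (10*(-1/5))*99 + 5470/20459 = -2*99 + 5470*(1/20459) = -198 + 5470/20459 = -4045412/20459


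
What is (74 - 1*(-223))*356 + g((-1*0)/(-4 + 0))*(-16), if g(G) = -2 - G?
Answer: 105764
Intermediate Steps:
(74 - 1*(-223))*356 + g((-1*0)/(-4 + 0))*(-16) = (74 - 1*(-223))*356 + (-2 - (-1*0)/(-4 + 0))*(-16) = (74 + 223)*356 + (-2 - 0/(-4))*(-16) = 297*356 + (-2 - (-1)*0/4)*(-16) = 105732 + (-2 - 1*0)*(-16) = 105732 + (-2 + 0)*(-16) = 105732 - 2*(-16) = 105732 + 32 = 105764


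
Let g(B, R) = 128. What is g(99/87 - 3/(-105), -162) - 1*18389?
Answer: -18261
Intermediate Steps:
g(99/87 - 3/(-105), -162) - 1*18389 = 128 - 1*18389 = 128 - 18389 = -18261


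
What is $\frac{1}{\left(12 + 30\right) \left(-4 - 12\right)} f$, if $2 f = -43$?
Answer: $\frac{43}{1344} \approx 0.031994$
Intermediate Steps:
$f = - \frac{43}{2}$ ($f = \frac{1}{2} \left(-43\right) = - \frac{43}{2} \approx -21.5$)
$\frac{1}{\left(12 + 30\right) \left(-4 - 12\right)} f = \frac{1}{\left(12 + 30\right) \left(-4 - 12\right)} \left(- \frac{43}{2}\right) = \frac{1}{42 \left(-16\right)} \left(- \frac{43}{2}\right) = \frac{1}{42} \left(- \frac{1}{16}\right) \left(- \frac{43}{2}\right) = \left(- \frac{1}{672}\right) \left(- \frac{43}{2}\right) = \frac{43}{1344}$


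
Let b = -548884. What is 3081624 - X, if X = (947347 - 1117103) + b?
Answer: 3800264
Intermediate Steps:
X = -718640 (X = (947347 - 1117103) - 548884 = -169756 - 548884 = -718640)
3081624 - X = 3081624 - 1*(-718640) = 3081624 + 718640 = 3800264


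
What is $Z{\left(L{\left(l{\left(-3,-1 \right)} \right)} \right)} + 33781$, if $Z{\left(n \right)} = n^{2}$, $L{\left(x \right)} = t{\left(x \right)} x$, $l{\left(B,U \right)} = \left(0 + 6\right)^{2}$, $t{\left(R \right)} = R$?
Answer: $1713397$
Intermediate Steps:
$l{\left(B,U \right)} = 36$ ($l{\left(B,U \right)} = 6^{2} = 36$)
$L{\left(x \right)} = x^{2}$ ($L{\left(x \right)} = x x = x^{2}$)
$Z{\left(L{\left(l{\left(-3,-1 \right)} \right)} \right)} + 33781 = \left(36^{2}\right)^{2} + 33781 = 1296^{2} + 33781 = 1679616 + 33781 = 1713397$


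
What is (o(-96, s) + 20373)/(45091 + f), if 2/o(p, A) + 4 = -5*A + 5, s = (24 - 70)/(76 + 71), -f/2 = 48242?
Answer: -2560305/6458387 ≈ -0.39643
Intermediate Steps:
f = -96484 (f = -2*48242 = -96484)
s = -46/147 ≈ -0.31293
o(p, A) = 2/(1 - 5*A) (o(p, A) = 2/(-4 + (-5*A + 5)) = 2/(-4 + (5 - 5*A)) = 2/(1 - 5*A))
(o(-96, s) + 20373)/(45091 + f) = (-2/(-1 + 5*(-46/147)) + 20373)/(45091 - 96484) = (-2/(-1 - 230/147) + 20373)/(-51393) = (-2/(-377/147) + 20373)*(-1/51393) = (-2*(-147/377) + 20373)*(-1/51393) = (294/377 + 20373)*(-1/51393) = (7680915/377)*(-1/51393) = -2560305/6458387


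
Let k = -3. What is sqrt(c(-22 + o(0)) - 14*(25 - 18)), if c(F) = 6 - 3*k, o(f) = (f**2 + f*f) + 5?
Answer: I*sqrt(83) ≈ 9.1104*I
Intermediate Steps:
o(f) = 5 + 2*f**2 (o(f) = (f**2 + f**2) + 5 = 2*f**2 + 5 = 5 + 2*f**2)
c(F) = 15 (c(F) = 6 - 3*(-3) = 6 + 9 = 15)
sqrt(c(-22 + o(0)) - 14*(25 - 18)) = sqrt(15 - 14*(25 - 18)) = sqrt(15 - 14*7) = sqrt(15 - 98) = sqrt(-83) = I*sqrt(83)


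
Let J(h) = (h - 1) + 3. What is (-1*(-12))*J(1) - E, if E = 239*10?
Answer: -2354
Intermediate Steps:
J(h) = 2 + h (J(h) = (-1 + h) + 3 = 2 + h)
E = 2390
(-1*(-12))*J(1) - E = (-1*(-12))*(2 + 1) - 1*2390 = 12*3 - 2390 = 36 - 2390 = -2354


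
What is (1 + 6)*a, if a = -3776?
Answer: -26432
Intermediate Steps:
(1 + 6)*a = (1 + 6)*(-3776) = 7*(-3776) = -26432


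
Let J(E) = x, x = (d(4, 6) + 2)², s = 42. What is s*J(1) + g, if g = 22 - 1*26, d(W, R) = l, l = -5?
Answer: 374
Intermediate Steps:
d(W, R) = -5
x = 9 (x = (-5 + 2)² = (-3)² = 9)
g = -4 (g = 22 - 26 = -4)
J(E) = 9
s*J(1) + g = 42*9 - 4 = 378 - 4 = 374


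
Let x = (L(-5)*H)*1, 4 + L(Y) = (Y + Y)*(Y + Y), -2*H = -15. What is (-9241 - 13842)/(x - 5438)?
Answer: 23083/4718 ≈ 4.8925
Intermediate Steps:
H = 15/2 (H = -1/2*(-15) = 15/2 ≈ 7.5000)
L(Y) = -4 + 4*Y**2 (L(Y) = -4 + (Y + Y)*(Y + Y) = -4 + (2*Y)*(2*Y) = -4 + 4*Y**2)
x = 720 (x = ((-4 + 4*(-5)**2)*(15/2))*1 = ((-4 + 4*25)*(15/2))*1 = ((-4 + 100)*(15/2))*1 = (96*(15/2))*1 = 720*1 = 720)
(-9241 - 13842)/(x - 5438) = (-9241 - 13842)/(720 - 5438) = -23083/(-4718) = -23083*(-1/4718) = 23083/4718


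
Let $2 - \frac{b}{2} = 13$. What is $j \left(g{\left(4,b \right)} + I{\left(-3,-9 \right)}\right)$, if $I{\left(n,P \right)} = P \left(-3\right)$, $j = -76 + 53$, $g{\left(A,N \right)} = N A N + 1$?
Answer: $-45172$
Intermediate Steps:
$b = -22$ ($b = 4 - 26 = -22$)
$g{\left(A,N \right)} = 1 + A N^{2}$ ($g{\left(A,N \right)} = A N N + 1 = A N^{2} + 1 = 1 + A N^{2}$)
$j = -23$
$I{\left(n,P \right)} = - 3 P$
$j \left(g{\left(4,b \right)} + I{\left(-3,-9 \right)}\right) = - 23 \left(\left(1 + 4 \left(-22\right)^{2}\right) - -27\right) = - 23 \left(\left(1 + 4 \cdot 484\right) + 27\right) = - 23 \left(\left(1 + 1936\right) + 27\right) = - 23 \left(1937 + 27\right) = \left(-23\right) 1964 = -45172$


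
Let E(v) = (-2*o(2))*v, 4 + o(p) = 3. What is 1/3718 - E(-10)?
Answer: 74361/3718 ≈ 20.000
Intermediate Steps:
o(p) = -1 (o(p) = -4 + 3 = -1)
E(v) = 2*v (E(v) = (-2*(-1))*v = 2*v)
1/3718 - E(-10) = 1/3718 - 2*(-10) = 1/3718 - 1*(-20) = 1/3718 + 20 = 74361/3718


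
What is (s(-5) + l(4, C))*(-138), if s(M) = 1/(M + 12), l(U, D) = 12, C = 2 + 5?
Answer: -11730/7 ≈ -1675.7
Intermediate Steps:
C = 7
s(M) = 1/(12 + M)
(s(-5) + l(4, C))*(-138) = (1/(12 - 5) + 12)*(-138) = (1/7 + 12)*(-138) = (⅐ + 12)*(-138) = (85/7)*(-138) = -11730/7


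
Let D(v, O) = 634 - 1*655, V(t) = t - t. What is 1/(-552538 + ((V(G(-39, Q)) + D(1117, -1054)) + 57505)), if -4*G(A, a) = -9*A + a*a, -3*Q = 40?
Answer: -1/495054 ≈ -2.0200e-6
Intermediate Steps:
Q = -40/3 (Q = -1/3*40 = -40/3 ≈ -13.333)
G(A, a) = -a**2/4 + 9*A/4 (G(A, a) = -(-9*A + a*a)/4 = -(-9*A + a**2)/4 = -(a**2 - 9*A)/4 = -a**2/4 + 9*A/4)
V(t) = 0
D(v, O) = -21 (D(v, O) = 634 - 655 = -21)
1/(-552538 + ((V(G(-39, Q)) + D(1117, -1054)) + 57505)) = 1/(-552538 + ((0 - 21) + 57505)) = 1/(-552538 + (-21 + 57505)) = 1/(-552538 + 57484) = 1/(-495054) = -1/495054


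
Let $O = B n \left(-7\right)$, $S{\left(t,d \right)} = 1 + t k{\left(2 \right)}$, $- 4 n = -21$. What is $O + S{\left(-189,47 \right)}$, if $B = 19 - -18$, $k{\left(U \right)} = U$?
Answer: $- \frac{6947}{4} \approx -1736.8$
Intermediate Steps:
$n = \frac{21}{4}$ ($n = \left(- \frac{1}{4}\right) \left(-21\right) = \frac{21}{4} \approx 5.25$)
$B = 37$ ($B = 19 + 18 = 37$)
$S{\left(t,d \right)} = 1 + 2 t$ ($S{\left(t,d \right)} = 1 + t 2 = 1 + 2 t$)
$O = - \frac{5439}{4}$ ($O = 37 \cdot \frac{21}{4} \left(-7\right) = \frac{777}{4} \left(-7\right) = - \frac{5439}{4} \approx -1359.8$)
$O + S{\left(-189,47 \right)} = - \frac{5439}{4} + \left(1 + 2 \left(-189\right)\right) = - \frac{5439}{4} + \left(1 - 378\right) = - \frac{5439}{4} - 377 = - \frac{6947}{4}$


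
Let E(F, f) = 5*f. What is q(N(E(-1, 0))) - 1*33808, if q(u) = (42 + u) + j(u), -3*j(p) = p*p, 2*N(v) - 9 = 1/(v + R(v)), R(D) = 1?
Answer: -101308/3 ≈ -33769.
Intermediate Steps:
N(v) = 9/2 + 1/(2*(1 + v)) (N(v) = 9/2 + 1/(2*(v + 1)) = 9/2 + 1/(2*(1 + v)))
j(p) = -p²/3 (j(p) = -p*p/3 = -p²/3)
q(u) = 42 + u - u²/3 (q(u) = (42 + u) - u²/3 = 42 + u - u²/3)
q(N(E(-1, 0))) - 1*33808 = (42 + (10 + 9*(5*0))/(2*(1 + 5*0)) - (10 + 9*(5*0))²/(4*(1 + 5*0)²)/3) - 1*33808 = (42 + (10 + 9*0)/(2*(1 + 0)) - (10 + 9*0)²/(4*(1 + 0)²)/3) - 33808 = (42 + (½)*(10 + 0)/1 - (10 + 0)²/4/3) - 33808 = (42 + (½)*1*10 - ((½)*1*10)²/3) - 33808 = (42 + 5 - ⅓*5²) - 33808 = (42 + 5 - ⅓*25) - 33808 = (42 + 5 - 25/3) - 33808 = 116/3 - 33808 = -101308/3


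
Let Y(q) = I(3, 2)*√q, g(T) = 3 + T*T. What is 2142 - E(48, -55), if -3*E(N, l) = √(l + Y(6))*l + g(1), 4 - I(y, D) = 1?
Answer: 6430/3 - 55*√(-55 + 3*√6)/3 ≈ 2143.3 - 126.56*I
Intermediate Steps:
g(T) = 3 + T²
I(y, D) = 3 (I(y, D) = 4 - 1*1 = 4 - 1 = 3)
Y(q) = 3*√q
E(N, l) = -4/3 - l*√(l + 3*√6)/3 (E(N, l) = -(√(l + 3*√6)*l + (3 + 1²))/3 = -(l*√(l + 3*√6) + (3 + 1))/3 = -(l*√(l + 3*√6) + 4)/3 = -(4 + l*√(l + 3*√6))/3 = -4/3 - l*√(l + 3*√6)/3)
2142 - E(48, -55) = 2142 - (-4/3 - ⅓*(-55)*√(-55 + 3*√6)) = 2142 - (-4/3 + 55*√(-55 + 3*√6)/3) = 2142 + (4/3 - 55*√(-55 + 3*√6)/3) = 6430/3 - 55*√(-55 + 3*√6)/3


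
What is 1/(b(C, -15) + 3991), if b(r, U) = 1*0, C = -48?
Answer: 1/3991 ≈ 0.00025056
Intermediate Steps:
b(r, U) = 0
1/(b(C, -15) + 3991) = 1/(0 + 3991) = 1/3991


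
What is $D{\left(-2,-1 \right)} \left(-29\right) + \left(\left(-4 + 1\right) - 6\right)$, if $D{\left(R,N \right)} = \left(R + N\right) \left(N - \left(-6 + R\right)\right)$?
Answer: $600$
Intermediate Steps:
$D{\left(R,N \right)} = \left(N + R\right) \left(6 + N - R\right)$
$D{\left(-2,-1 \right)} \left(-29\right) + \left(\left(-4 + 1\right) - 6\right) = \left(\left(-1\right)^{2} - \left(-2\right)^{2} + 6 \left(-1\right) + 6 \left(-2\right)\right) \left(-29\right) + \left(\left(-4 + 1\right) - 6\right) = \left(1 - 4 - 6 - 12\right) \left(-29\right) - 9 = \left(-21\right) \left(-29\right) - 9 = 609 - 9 = 600$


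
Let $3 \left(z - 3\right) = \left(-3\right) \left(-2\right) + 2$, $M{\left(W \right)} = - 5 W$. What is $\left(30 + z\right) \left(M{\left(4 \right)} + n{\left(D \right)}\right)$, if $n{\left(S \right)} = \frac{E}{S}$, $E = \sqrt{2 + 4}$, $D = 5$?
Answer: $- \frac{2140}{3} + \frac{107 \sqrt{6}}{15} \approx -695.86$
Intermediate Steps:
$E = \sqrt{6} \approx 2.4495$
$n{\left(S \right)} = \frac{\sqrt{6}}{S}$
$z = \frac{17}{3}$ ($z = 3 + \frac{\left(-3\right) \left(-2\right) + 2}{3} = 3 + \frac{6 + 2}{3} = 3 + \frac{1}{3} \cdot 8 = 3 + \frac{8}{3} = \frac{17}{3} \approx 5.6667$)
$\left(30 + z\right) \left(M{\left(4 \right)} + n{\left(D \right)}\right) = \left(30 + \frac{17}{3}\right) \left(\left(-5\right) 4 + \frac{\sqrt{6}}{5}\right) = \frac{107 \left(-20 + \sqrt{6} \cdot \frac{1}{5}\right)}{3} = \frac{107 \left(-20 + \frac{\sqrt{6}}{5}\right)}{3} = - \frac{2140}{3} + \frac{107 \sqrt{6}}{15}$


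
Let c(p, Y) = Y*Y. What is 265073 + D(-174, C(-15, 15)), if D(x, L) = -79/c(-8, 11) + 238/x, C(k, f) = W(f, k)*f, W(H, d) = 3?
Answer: 2790402199/10527 ≈ 2.6507e+5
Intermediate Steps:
C(k, f) = 3*f
c(p, Y) = Y²
D(x, L) = -79/121 + 238/x (D(x, L) = -79/(11²) + 238/x = -79/121 + 238/x)
265073 + D(-174, C(-15, 15)) = 265073 + (-79/121 + 238/(-174)) = 265073 + (-79/121 + 238*(-1/174)) = 265073 + (-79/121 - 119/87) = 265073 - 21272/10527 = 2790402199/10527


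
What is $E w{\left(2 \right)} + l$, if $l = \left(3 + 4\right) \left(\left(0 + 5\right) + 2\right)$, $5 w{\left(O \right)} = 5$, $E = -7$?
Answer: $42$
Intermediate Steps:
$w{\left(O \right)} = 1$ ($w{\left(O \right)} = \frac{1}{5} \cdot 5 = 1$)
$l = 49$ ($l = 7 \left(5 + 2\right) = 7 \cdot 7 = 49$)
$E w{\left(2 \right)} + l = \left(-7\right) 1 + 49 = -7 + 49 = 42$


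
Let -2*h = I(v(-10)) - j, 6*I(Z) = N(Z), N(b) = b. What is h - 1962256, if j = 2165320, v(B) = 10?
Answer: -5277581/6 ≈ -8.7960e+5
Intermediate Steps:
I(Z) = Z/6
h = 6495955/6 (h = -((⅙)*10 - 1*2165320)/2 = -(5/3 - 2165320)/2 = -½*(-6495955/3) = 6495955/6 ≈ 1.0827e+6)
h - 1962256 = 6495955/6 - 1962256 = -5277581/6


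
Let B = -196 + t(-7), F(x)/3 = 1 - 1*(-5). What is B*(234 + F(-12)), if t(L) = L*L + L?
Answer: -38808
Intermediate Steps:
t(L) = L + L**2 (t(L) = L**2 + L = L + L**2)
F(x) = 18 (F(x) = 3*(1 - 1*(-5)) = 3*(1 + 5) = 3*6 = 18)
B = -154 (B = -196 - 7*(1 - 7) = -196 - 7*(-6) = -196 + 42 = -154)
B*(234 + F(-12)) = -154*(234 + 18) = -154*252 = -38808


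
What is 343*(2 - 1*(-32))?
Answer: 11662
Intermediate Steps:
343*(2 - 1*(-32)) = 343*(2 + 32) = 343*34 = 11662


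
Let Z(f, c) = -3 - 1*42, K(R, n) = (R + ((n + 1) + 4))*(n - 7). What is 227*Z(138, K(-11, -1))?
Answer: -10215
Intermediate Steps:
K(R, n) = (-7 + n)*(5 + R + n) (K(R, n) = (R + ((1 + n) + 4))*(-7 + n) = (R + (5 + n))*(-7 + n) = (5 + R + n)*(-7 + n) = (-7 + n)*(5 + R + n))
Z(f, c) = -45 (Z(f, c) = -3 - 42 = -45)
227*Z(138, K(-11, -1)) = 227*(-45) = -10215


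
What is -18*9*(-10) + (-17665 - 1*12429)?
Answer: -28474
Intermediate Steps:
-18*9*(-10) + (-17665 - 1*12429) = -162*(-10) + (-17665 - 12429) = 1620 - 30094 = -28474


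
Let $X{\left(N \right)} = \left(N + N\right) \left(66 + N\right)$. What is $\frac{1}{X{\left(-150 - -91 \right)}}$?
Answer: $- \frac{1}{826} \approx -0.0012107$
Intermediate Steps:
$X{\left(N \right)} = 2 N \left(66 + N\right)$
$\frac{1}{X{\left(-150 - -91 \right)}} = \frac{1}{2 \left(-150 - -91\right) \left(66 - 59\right)} = \frac{1}{2 \left(-150 + 91\right) \left(66 + \left(-150 + 91\right)\right)} = \frac{1}{2 \left(-59\right) \left(66 - 59\right)} = \frac{1}{2 \left(-59\right) 7} = \frac{1}{-826} = - \frac{1}{826}$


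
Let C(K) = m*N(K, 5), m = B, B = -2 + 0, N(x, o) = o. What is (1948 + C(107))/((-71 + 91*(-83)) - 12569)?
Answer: -646/6731 ≈ -0.095974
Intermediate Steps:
B = -2
m = -2
C(K) = -10 (C(K) = -2*5 = -10)
(1948 + C(107))/((-71 + 91*(-83)) - 12569) = (1948 - 10)/((-71 + 91*(-83)) - 12569) = 1938/((-71 - 7553) - 12569) = 1938/(-7624 - 12569) = 1938/(-20193) = 1938*(-1/20193) = -646/6731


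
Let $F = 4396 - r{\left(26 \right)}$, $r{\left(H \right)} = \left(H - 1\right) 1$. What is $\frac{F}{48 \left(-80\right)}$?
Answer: $- \frac{1457}{1280} \approx -1.1383$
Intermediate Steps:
$r{\left(H \right)} = -1 + H$ ($r{\left(H \right)} = \left(-1 + H\right) 1 = -1 + H$)
$F = 4371$ ($F = 4396 - \left(-1 + 26\right) = 4396 - 25 = 4371$)
$\frac{F}{48 \left(-80\right)} = \frac{4371}{48 \left(-80\right)} = \frac{4371}{-3840} = 4371 \left(- \frac{1}{3840}\right) = - \frac{1457}{1280}$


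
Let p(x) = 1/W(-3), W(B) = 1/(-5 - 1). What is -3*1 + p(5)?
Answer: -9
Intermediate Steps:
W(B) = -⅙ (W(B) = 1/(-6) = -⅙)
p(x) = -6 (p(x) = 1/(-⅙) = -6)
-3*1 + p(5) = -3*1 - 6 = -3 - 6 = -9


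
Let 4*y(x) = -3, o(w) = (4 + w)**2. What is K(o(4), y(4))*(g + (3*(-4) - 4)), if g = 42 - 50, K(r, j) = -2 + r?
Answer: -1488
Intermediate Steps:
y(x) = -3/4 (y(x) = (1/4)*(-3) = -3/4)
g = -8
K(o(4), y(4))*(g + (3*(-4) - 4)) = (-2 + (4 + 4)**2)*(-8 + (3*(-4) - 4)) = (-2 + 8**2)*(-8 + (-12 - 4)) = (-2 + 64)*(-8 - 16) = 62*(-24) = -1488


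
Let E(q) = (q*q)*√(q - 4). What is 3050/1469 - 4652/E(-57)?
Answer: 3050/1469 + 4652*I*√61/198189 ≈ 2.0762 + 0.18333*I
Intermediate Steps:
E(q) = q²*√(-4 + q)
3050/1469 - 4652/E(-57) = 3050/1469 - 4652*1/(3249*√(-4 - 57)) = 3050*(1/1469) - 4652*(-I*√61/198189) = 3050/1469 - 4652*(-I*√61/198189) = 3050/1469 - (-4652)*I*√61/198189 = 3050/1469 + 4652*I*√61/198189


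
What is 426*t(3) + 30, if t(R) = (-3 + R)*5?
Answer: 30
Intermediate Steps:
t(R) = -15 + 5*R
426*t(3) + 30 = 426*(-15 + 5*3) + 30 = 426*(-15 + 15) + 30 = 426*0 + 30 = 0 + 30 = 30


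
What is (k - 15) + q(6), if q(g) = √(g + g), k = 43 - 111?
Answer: -83 + 2*√3 ≈ -79.536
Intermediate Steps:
k = -68
q(g) = √2*√g (q(g) = √(2*g) = √2*√g)
(k - 15) + q(6) = (-68 - 15) + √2*√6 = -83 + 2*√3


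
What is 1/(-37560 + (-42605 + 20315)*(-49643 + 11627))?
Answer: 1/847339080 ≈ 1.1802e-9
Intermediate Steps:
1/(-37560 + (-42605 + 20315)*(-49643 + 11627)) = 1/(-37560 - 22290*(-38016)) = 1/(-37560 + 847376640) = 1/847339080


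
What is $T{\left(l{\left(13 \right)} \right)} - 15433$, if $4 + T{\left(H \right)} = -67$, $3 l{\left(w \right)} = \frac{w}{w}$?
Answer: $-15504$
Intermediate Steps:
$l{\left(w \right)} = \frac{1}{3}$ ($l{\left(w \right)} = \frac{w \frac{1}{w}}{3} = \frac{1}{3} \cdot 1 = \frac{1}{3}$)
$T{\left(H \right)} = -71$ ($T{\left(H \right)} = -4 - 67 = -71$)
$T{\left(l{\left(13 \right)} \right)} - 15433 = -71 - 15433 = -15504$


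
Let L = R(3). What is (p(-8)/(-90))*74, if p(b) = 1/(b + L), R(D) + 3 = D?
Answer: 37/360 ≈ 0.10278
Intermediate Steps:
R(D) = -3 + D
L = 0 (L = -3 + 3 = 0)
p(b) = 1/b (p(b) = 1/(b + 0) = 1/b)
(p(-8)/(-90))*74 = (1/(-8*(-90)))*74 = -⅛*(-1/90)*74 = (1/720)*74 = 37/360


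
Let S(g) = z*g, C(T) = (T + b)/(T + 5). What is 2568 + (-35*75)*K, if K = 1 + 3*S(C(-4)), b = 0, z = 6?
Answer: 188943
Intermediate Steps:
C(T) = T/(5 + T) (C(T) = (T + 0)/(T + 5) = T/(5 + T))
S(g) = 6*g
K = -71 (K = 1 + 3*(6*(-4/(5 - 4))) = 1 + 3*(6*(-4/1)) = 1 + 3*(6*(-4*1)) = 1 + 3*(6*(-4)) = 1 + 3*(-24) = 1 - 72 = -71)
2568 + (-35*75)*K = 2568 - 35*75*(-71) = 2568 - 2625*(-71) = 2568 + 186375 = 188943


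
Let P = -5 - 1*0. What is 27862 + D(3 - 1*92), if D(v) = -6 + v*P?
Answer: 28301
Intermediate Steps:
P = -5 (P = -5 + 0 = -5)
D(v) = -6 - 5*v (D(v) = -6 + v*(-5) = -6 - 5*v)
27862 + D(3 - 1*92) = 27862 + (-6 - 5*(3 - 1*92)) = 27862 + (-6 - 5*(3 - 92)) = 27862 + (-6 - 5*(-89)) = 27862 + (-6 + 445) = 27862 + 439 = 28301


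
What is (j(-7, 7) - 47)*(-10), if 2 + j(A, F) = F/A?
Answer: 500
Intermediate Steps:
j(A, F) = -2 + F/A
(j(-7, 7) - 47)*(-10) = ((-2 + 7/(-7)) - 47)*(-10) = ((-2 + 7*(-⅐)) - 47)*(-10) = ((-2 - 1) - 47)*(-10) = (-3 - 47)*(-10) = -50*(-10) = 500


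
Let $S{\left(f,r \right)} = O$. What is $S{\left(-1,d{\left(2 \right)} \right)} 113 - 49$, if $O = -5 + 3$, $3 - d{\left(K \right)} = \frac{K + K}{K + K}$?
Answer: $-275$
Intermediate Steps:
$d{\left(K \right)} = 2$ ($d{\left(K \right)} = 3 - \frac{K + K}{K + K} = 3 - \frac{2 K}{2 K} = 3 - 2 K \frac{1}{2 K} = 3 - 1 = 2$)
$O = -2$
$S{\left(f,r \right)} = -2$
$S{\left(-1,d{\left(2 \right)} \right)} 113 - 49 = \left(-2\right) 113 - 49 = -226 - 49 = -275$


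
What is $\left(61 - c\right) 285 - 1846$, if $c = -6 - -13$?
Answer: $13544$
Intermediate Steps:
$c = 7$ ($c = -6 + 13 = 7$)
$\left(61 - c\right) 285 - 1846 = \left(61 - 7\right) 285 - 1846 = 54 \cdot 285 - 1846 = 15390 - 1846 = 13544$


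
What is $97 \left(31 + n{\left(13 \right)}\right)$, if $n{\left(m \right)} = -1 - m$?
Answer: $1649$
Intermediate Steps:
$97 \left(31 + n{\left(13 \right)}\right) = 97 \left(31 - 14\right) = 97 \cdot 17 = 1649$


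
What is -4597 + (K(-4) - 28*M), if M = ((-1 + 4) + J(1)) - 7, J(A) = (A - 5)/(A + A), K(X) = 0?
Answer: -4429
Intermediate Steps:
J(A) = (-5 + A)/(2*A) (J(A) = (-5 + A)/((2*A)) = (-5 + A)*(1/(2*A)) = (-5 + A)/(2*A))
M = -6 (M = ((-1 + 4) + (½)*(-5 + 1)/1) - 7 = (3 + (½)*1*(-4)) - 7 = (3 - 2) - 7 = 1 - 7 = -6)
-4597 + (K(-4) - 28*M) = -4597 + (0 - 28*(-6)) = -4597 + (0 + 168) = -4597 + 168 = -4429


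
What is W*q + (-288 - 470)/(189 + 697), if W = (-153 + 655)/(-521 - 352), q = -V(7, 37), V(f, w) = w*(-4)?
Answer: -33243995/386739 ≈ -85.960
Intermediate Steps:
V(f, w) = -4*w
q = 148 (q = -(-4)*37 = -1*(-148) = 148)
W = -502/873 (W = 502/(-873) = 502*(-1/873) = -502/873 ≈ -0.57503)
W*q + (-288 - 470)/(189 + 697) = -502/873*148 + (-288 - 470)/(189 + 697) = -74296/873 - 758/886 = -74296/873 - 758*1/886 = -74296/873 - 379/443 = -33243995/386739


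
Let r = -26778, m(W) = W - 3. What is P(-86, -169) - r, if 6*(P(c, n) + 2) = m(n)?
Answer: 80242/3 ≈ 26747.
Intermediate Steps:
m(W) = -3 + W
P(c, n) = -5/2 + n/6 (P(c, n) = -2 + (-3 + n)/6 = -2 + (-½ + n/6) = -5/2 + n/6)
P(-86, -169) - r = (-5/2 + (⅙)*(-169)) - 1*(-26778) = (-5/2 - 169/6) + 26778 = -92/3 + 26778 = 80242/3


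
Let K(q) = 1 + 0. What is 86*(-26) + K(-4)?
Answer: -2235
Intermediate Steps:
K(q) = 1
86*(-26) + K(-4) = 86*(-26) + 1 = -2236 + 1 = -2235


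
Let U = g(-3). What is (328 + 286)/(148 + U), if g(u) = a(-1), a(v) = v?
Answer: 614/147 ≈ 4.1769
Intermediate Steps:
g(u) = -1
U = -1
(328 + 286)/(148 + U) = (328 + 286)/(148 - 1) = 614/147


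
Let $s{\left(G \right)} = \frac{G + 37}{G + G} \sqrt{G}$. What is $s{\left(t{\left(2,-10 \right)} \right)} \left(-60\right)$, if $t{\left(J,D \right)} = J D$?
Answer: $51 i \sqrt{5} \approx 114.04 i$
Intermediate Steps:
$t{\left(J,D \right)} = D J$
$s{\left(G \right)} = \frac{37 + G}{2 \sqrt{G}}$ ($s{\left(G \right)} = \frac{37 + G}{2 G} \sqrt{G} = \frac{37 + G}{2 \sqrt{G}}$)
$s{\left(t{\left(2,-10 \right)} \right)} \left(-60\right) = \frac{37 - 20}{2 \cdot 2 i \sqrt{5}} \left(-60\right) = \frac{1}{2} \left(- \frac{i \sqrt{5}}{10}\right) 17 \left(-60\right) = - \frac{17 i \sqrt{5}}{20} \left(-60\right) = 51 i \sqrt{5}$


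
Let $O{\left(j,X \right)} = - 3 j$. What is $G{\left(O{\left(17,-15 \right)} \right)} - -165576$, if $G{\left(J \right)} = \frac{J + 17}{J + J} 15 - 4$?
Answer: $165577$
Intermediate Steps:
$G{\left(J \right)} = -4 + \frac{15 \left(17 + J\right)}{2 J}$ ($G{\left(J \right)} = \frac{17 + J}{2 J} 15 - 4 = \frac{15 \left(17 + J\right)}{2 J} - 4 = -4 + \frac{15 \left(17 + J\right)}{2 J}$)
$G{\left(O{\left(17,-15 \right)} \right)} - -165576 = \frac{255 + 7 \left(\left(-3\right) 17\right)}{2 \left(\left(-3\right) 17\right)} - -165576 = \frac{255 + 7 \left(-51\right)}{2 \left(-51\right)} + 165576 = \frac{1}{2} \left(- \frac{1}{51}\right) \left(255 - 357\right) + 165576 = \frac{1}{2} \left(- \frac{1}{51}\right) \left(-102\right) + 165576 = 1 + 165576 = 165577$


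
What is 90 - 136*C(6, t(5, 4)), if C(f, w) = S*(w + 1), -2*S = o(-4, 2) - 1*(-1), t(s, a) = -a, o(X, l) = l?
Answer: -522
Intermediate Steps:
S = -3/2 (S = -(2 - 1*(-1))/2 = -(2 + 1)/2 = -½*3 = -3/2 ≈ -1.5000)
C(f, w) = -3/2 - 3*w/2 (C(f, w) = -3*(w + 1)/2 = -3*(1 + w)/2 = -3/2 - 3*w/2)
90 - 136*C(6, t(5, 4)) = 90 - 136*(-3/2 - (-3)*4/2) = 90 - 136*(-3/2 - 3/2*(-4)) = 90 - 136*(-3/2 + 6) = 90 - 136*9/2 = 90 - 612 = -522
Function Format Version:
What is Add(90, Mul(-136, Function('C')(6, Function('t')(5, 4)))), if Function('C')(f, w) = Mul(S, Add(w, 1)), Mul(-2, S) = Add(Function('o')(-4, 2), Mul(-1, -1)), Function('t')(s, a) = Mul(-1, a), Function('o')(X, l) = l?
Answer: -522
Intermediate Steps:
S = Rational(-3, 2) (S = Mul(Rational(-1, 2), Add(2, Mul(-1, -1))) = Mul(Rational(-1, 2), Add(2, 1)) = Mul(Rational(-1, 2), 3) = Rational(-3, 2) ≈ -1.5000)
Function('C')(f, w) = Add(Rational(-3, 2), Mul(Rational(-3, 2), w)) (Function('C')(f, w) = Mul(Rational(-3, 2), Add(w, 1)) = Mul(Rational(-3, 2), Add(1, w)) = Add(Rational(-3, 2), Mul(Rational(-3, 2), w)))
Add(90, Mul(-136, Function('C')(6, Function('t')(5, 4)))) = Add(90, Mul(-136, Add(Rational(-3, 2), Mul(Rational(-3, 2), Mul(-1, 4))))) = Add(90, Mul(-136, Add(Rational(-3, 2), Mul(Rational(-3, 2), -4)))) = Add(90, Mul(-136, Add(Rational(-3, 2), 6))) = Add(90, Mul(-136, Rational(9, 2))) = Add(90, -612) = -522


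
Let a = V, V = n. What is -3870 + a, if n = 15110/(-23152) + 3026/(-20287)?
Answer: -909028044701/234842312 ≈ -3870.8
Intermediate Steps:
n = -188297261/234842312 (n = 15110*(-1/23152) + 3026*(-1/20287) = -7555/11576 - 3026/20287 = -188297261/234842312 ≈ -0.80180)
V = -188297261/234842312 ≈ -0.80180
a = -188297261/234842312 ≈ -0.80180
-3870 + a = -3870 - 188297261/234842312 = -909028044701/234842312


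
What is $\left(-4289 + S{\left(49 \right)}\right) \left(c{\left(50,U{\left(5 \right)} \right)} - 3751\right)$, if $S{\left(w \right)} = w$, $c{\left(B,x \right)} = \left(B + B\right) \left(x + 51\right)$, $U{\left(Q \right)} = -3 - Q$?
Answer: $-2327760$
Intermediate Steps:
$c{\left(B,x \right)} = 2 B \left(51 + x\right)$
$\left(-4289 + S{\left(49 \right)}\right) \left(c{\left(50,U{\left(5 \right)} \right)} - 3751\right) = \left(-4289 + 49\right) \left(2 \cdot 50 \left(51 - 8\right) - 3751\right) = - 4240 \left(2 \cdot 50 \left(51 - 8\right) - 3751\right) = - 4240 \left(2 \cdot 50 \cdot 43 - 3751\right) = - 4240 \left(4300 - 3751\right) = \left(-4240\right) 549 = -2327760$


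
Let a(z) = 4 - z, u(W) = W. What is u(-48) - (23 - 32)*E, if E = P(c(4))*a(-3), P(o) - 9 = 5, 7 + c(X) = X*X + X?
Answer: 834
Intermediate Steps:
c(X) = -7 + X + X² (c(X) = -7 + (X*X + X) = -7 + (X² + X) = -7 + (X + X²) = -7 + X + X²)
P(o) = 14 (P(o) = 9 + 5 = 14)
E = 98 (E = 14*(4 - 1*(-3)) = 14*(4 + 3) = 14*7 = 98)
u(-48) - (23 - 32)*E = -48 - (23 - 32)*98 = -48 - (-9)*98 = -48 - 1*(-882) = -48 + 882 = 834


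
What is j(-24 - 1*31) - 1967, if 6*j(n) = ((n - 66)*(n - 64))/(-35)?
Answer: -61067/30 ≈ -2035.6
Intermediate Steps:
j(n) = -(-66 + n)*(-64 + n)/210 (j(n) = (((n - 66)*(n - 64))/(-35))/6 = (((-66 + n)*(-64 + n))*(-1/35))/6 = (-(-66 + n)*(-64 + n)/35)/6 = -(-66 + n)*(-64 + n)/210)
j(-24 - 1*31) - 1967 = (-704/35 - (-24 - 1*31)²/210 + 13*(-24 - 1*31)/21) - 1967 = (-704/35 - (-24 - 31)²/210 + 13*(-24 - 31)/21) - 1967 = (-704/35 - 1/210*(-55)² + (13/21)*(-55)) - 1967 = (-704/35 - 1/210*3025 - 715/21) - 1967 = (-704/35 - 605/42 - 715/21) - 1967 = -2057/30 - 1967 = -61067/30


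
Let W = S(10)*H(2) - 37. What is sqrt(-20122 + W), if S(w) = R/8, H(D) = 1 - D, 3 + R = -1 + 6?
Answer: I*sqrt(80637)/2 ≈ 141.98*I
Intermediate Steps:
R = 2 (R = -3 + (-1 + 6) = -3 + 5 = 2)
S(w) = 1/4 (S(w) = 2/8 = 2*(1/8) = 1/4)
W = -149/4 (W = (1 - 1*2)/4 - 37 = (1 - 2)/4 - 37 = (1/4)*(-1) - 37 = -1/4 - 37 = -149/4 ≈ -37.250)
sqrt(-20122 + W) = sqrt(-20122 - 149/4) = sqrt(-80637/4) = I*sqrt(80637)/2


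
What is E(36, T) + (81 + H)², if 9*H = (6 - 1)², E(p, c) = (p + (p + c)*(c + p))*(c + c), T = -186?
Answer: -678486236/81 ≈ -8.3764e+6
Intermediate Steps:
E(p, c) = 2*c*(p + (c + p)²) (E(p, c) = (p + (c + p)*(c + p))*(2*c) = (p + (c + p)²)*(2*c) = 2*c*(p + (c + p)²))
H = 25/9 (H = (6 - 1)²/9 = (⅑)*5² = (⅑)*25 = 25/9 ≈ 2.7778)
E(36, T) + (81 + H)² = 2*(-186)*(36 + (-186 + 36)²) + (81 + 25/9)² = 2*(-186)*(36 + (-150)²) + (754/9)² = 2*(-186)*(36 + 22500) + 568516/81 = 2*(-186)*22536 + 568516/81 = -8383392 + 568516/81 = -678486236/81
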